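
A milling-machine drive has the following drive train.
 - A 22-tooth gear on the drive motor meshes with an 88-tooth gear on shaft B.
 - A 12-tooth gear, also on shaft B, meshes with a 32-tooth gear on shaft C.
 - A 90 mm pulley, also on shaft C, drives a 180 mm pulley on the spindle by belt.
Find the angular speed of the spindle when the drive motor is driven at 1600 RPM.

75 RPM

the drive motor → shaft B (gear mesh, 88/22): 1600 ÷ 4 = 400 RPM
shaft B → shaft C (gear mesh, 32/12): 400 ÷ 2.6667 = 150 RPM
shaft C → the spindle (belt, 180/90): 150 ÷ 2 = 75 RPM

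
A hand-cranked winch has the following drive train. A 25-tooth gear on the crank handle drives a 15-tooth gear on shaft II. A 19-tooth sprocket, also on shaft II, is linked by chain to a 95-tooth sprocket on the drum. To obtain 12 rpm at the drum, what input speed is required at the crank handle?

36 rpm

Overall ratio R = 0.6 × 5 = 3.
Required input speed = output speed × R = 12 × 3 = 36 rpm.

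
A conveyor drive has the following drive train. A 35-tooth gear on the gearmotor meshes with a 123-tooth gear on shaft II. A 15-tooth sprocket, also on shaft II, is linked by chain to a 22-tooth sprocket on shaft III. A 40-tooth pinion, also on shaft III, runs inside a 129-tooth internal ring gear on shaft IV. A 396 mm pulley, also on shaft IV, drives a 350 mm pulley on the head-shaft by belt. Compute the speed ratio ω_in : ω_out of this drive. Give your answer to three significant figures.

Each stage contributes driven/driver: gear mesh 123/35 = 3.5143, chain 22/15 = 1.4667, internal gear 129/40 = 3.225, belt 350/396 = 0.88384.
Overall: 3.5143 × 1.4667 × 3.225 × 0.88384 = 14.692.

14.7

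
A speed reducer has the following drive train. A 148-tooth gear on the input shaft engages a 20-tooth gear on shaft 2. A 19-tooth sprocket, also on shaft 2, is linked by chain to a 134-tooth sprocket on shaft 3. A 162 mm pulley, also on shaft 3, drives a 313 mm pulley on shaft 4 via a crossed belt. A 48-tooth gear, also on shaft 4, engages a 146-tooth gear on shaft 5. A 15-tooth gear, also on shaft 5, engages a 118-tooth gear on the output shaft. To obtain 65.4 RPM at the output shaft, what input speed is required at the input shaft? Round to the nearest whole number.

Overall ratio R = 0.13514 × 7.0526 × 1.9321 × 3.0417 × 7.8667 = 44.061.
Required input speed = output speed × R = 65.4 × 44.061 = 2881.6 RPM.

2882 RPM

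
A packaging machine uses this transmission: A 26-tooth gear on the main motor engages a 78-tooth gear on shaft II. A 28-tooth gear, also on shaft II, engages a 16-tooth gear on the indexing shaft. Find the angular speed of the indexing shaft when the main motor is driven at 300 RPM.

175 RPM

gear mesh 78/26 = 3 → 300/3 = 100 RPM
gear mesh 16/28 = 0.57143 → 100/0.57143 = 175 RPM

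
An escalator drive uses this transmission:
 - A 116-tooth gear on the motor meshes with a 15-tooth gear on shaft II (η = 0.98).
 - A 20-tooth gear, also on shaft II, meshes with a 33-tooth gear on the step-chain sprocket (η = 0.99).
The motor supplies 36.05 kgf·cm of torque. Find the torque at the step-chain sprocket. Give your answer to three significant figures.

Gear mesh: ratio = 15/116 = 0.12931; torque at shaft II = 36.05 × 0.12931 × 0.98 = 4.5684 kgf·cm.
Gear mesh: ratio = 33/20 = 1.65; torque at the step-chain sprocket = 4.5684 × 1.65 × 0.99 = 7.4625 kgf·cm.

7.46 kgf·cm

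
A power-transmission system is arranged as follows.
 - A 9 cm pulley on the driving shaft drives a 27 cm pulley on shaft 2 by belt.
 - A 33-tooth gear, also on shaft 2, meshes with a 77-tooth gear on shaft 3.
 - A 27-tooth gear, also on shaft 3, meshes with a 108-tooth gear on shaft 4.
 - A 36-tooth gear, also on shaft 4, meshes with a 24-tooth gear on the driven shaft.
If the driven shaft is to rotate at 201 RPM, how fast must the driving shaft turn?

Overall ratio R = 3 × 2.3333 × 4 × 0.66667 = 18.667.
Required input speed = output speed × R = 201 × 18.667 = 3752 RPM.

3752 RPM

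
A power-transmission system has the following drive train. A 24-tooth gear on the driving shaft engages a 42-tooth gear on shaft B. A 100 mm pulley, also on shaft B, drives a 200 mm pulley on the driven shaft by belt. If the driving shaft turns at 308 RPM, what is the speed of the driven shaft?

Gear mesh: ratio = 42/24 = 1.75, so shaft B turns at 308 / 1.75 = 176 RPM.
Belt: ratio = 200/100 = 2, so the driven shaft turns at 176 / 2 = 88 RPM.

88 RPM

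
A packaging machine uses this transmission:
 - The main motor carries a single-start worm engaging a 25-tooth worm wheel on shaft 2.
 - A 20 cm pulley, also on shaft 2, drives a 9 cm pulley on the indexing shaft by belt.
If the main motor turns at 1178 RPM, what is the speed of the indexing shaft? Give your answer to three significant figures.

the main motor → shaft 2 (worm, 25/1): 1178 ÷ 25 = 47.12 RPM
shaft 2 → the indexing shaft (belt, 9/20): 47.12 ÷ 0.45 = 104.71 RPM

105 RPM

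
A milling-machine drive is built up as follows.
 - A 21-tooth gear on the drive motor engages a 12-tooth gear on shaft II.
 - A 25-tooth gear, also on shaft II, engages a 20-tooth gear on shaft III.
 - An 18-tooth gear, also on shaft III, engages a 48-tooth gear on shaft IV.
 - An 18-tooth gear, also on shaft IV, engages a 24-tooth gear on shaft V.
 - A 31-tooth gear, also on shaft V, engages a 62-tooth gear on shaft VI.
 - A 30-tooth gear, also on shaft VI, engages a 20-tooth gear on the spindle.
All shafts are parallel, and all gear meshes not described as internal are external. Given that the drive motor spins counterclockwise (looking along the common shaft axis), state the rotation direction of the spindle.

counterclockwise

the drive motor → shaft II: external mesh, 1 reversal → CW.
shaft II → shaft III: external mesh, 1 reversal → CCW.
shaft III → shaft IV: external mesh, 1 reversal → CW.
shaft IV → shaft V: external mesh, 1 reversal → CCW.
shaft V → shaft VI: external mesh, 1 reversal → CW.
shaft VI → the spindle: external mesh, 1 reversal → CCW.
6 reversals in total — an even number — so the spindle turns the same way as the drive motor.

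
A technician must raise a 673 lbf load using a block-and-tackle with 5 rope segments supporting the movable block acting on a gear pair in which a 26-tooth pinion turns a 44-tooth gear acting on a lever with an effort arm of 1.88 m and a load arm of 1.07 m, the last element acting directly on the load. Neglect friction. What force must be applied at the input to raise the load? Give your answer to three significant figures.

45.3 lbf

Block-and-tackle MA = number of supporting rope parts = 5.
Gear pair MA = 44/26 = 1.6923.
Lever MA = effort arm / load arm = 1.88/1.07 = 1.757.
Combined ideal MA = 5 × 1.6923 × 1.757 = 14.867.
Effort = load / MA = 673 / 14.867 = 45.268 lbf.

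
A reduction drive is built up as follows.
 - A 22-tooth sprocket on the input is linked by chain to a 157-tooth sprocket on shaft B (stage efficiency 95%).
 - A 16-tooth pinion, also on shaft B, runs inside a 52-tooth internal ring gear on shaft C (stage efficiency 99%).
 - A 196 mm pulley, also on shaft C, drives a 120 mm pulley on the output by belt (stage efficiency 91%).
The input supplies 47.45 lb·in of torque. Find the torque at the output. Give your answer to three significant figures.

After the chain (157/22): 47.45 × 7.1364 × 0.95 = 321.69 lb·in
After the internal gear (52/16): 321.69 × 3.25 × 0.99 = 1035 lb·in
After the belt (120/196): 1035 × 0.61224 × 0.91 = 576.66 lb·in

577 lb·in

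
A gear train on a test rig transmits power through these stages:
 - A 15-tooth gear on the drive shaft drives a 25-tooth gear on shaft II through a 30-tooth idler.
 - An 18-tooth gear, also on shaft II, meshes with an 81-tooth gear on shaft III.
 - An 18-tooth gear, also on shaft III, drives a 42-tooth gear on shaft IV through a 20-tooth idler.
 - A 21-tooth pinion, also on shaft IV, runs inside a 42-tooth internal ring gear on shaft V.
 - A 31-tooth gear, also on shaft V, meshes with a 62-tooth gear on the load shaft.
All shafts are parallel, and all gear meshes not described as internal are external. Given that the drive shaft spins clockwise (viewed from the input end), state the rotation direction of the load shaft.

the drive shaft → shaft II: driver → idler → driven is 2 external meshes, 2 reversals → CW.
shaft II → shaft III: external mesh, 1 reversal → CCW.
shaft III → shaft IV: driver → idler → driven is 2 external meshes, 2 reversals → CCW.
shaft IV → shaft V: internal mesh, same direction → CCW.
shaft V → the load shaft: external mesh, 1 reversal → CW.
6 reversals in total — an even number — so the load shaft turns the same way as the drive shaft.

clockwise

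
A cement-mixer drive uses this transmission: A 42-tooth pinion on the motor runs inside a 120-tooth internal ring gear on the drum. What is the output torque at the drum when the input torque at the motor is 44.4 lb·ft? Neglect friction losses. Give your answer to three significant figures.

127 lb·ft

internal gear 120/42 = 2.8571 → τ = 44.4·2.8571 = 126.86 lb·ft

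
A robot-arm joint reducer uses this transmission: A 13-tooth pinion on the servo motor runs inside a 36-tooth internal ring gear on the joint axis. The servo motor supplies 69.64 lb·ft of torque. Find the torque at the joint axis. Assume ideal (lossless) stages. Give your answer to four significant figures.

192.8 lb·ft

Internal gear: ratio = 36/13 = 2.7692; torque at the joint axis = 69.64 × 2.7692 = 192.85 lb·ft.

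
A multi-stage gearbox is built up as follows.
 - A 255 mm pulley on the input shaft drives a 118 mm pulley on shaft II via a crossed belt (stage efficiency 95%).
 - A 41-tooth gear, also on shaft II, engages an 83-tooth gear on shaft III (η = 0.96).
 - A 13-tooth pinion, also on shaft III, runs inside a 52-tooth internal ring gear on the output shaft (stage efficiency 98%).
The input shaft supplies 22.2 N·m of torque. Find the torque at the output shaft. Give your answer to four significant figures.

74.35 N·m

Belt: ratio = 118/255 = 0.46275; torque at shaft II = 22.2 × 0.46275 × 0.95 = 9.7593 N·m.
Gear mesh: ratio = 83/41 = 2.0244; torque at shaft III = 9.7593 × 2.0244 × 0.96 = 18.966 N·m.
Internal gear: ratio = 52/13 = 4; torque at the output shaft = 18.966 × 4 × 0.98 = 74.348 N·m.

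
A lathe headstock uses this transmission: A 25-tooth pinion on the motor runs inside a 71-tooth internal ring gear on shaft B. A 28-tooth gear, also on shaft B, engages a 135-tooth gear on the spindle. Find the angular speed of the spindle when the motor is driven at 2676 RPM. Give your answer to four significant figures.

195.4 RPM

the motor → shaft B (internal gear, 71/25): 2676 ÷ 2.84 = 942.25 RPM
shaft B → the spindle (gear mesh, 135/28): 942.25 ÷ 4.8214 = 195.43 RPM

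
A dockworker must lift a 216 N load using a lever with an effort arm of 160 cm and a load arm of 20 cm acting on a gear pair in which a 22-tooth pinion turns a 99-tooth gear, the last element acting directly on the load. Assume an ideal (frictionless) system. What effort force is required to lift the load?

Lever MA = effort arm / load arm = 160/20 = 8.
Gear pair MA = 99/22 = 4.5.
Combined ideal MA = 8 × 4.5 = 36.
Effort = load / MA = 216 / 36 = 6 N.

6 N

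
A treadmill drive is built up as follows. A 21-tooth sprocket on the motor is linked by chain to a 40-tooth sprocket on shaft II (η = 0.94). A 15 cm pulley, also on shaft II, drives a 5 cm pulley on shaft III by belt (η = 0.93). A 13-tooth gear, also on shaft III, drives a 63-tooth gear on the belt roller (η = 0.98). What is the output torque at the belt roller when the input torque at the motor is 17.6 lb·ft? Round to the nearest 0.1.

After the chain (40/21): 17.6 × 1.9048 × 0.94 = 31.512 lb·ft
After the belt (5/15): 31.512 × 0.33333 × 0.93 = 9.7688 lb·ft
After the gear mesh (63/13): 9.7688 × 4.8462 × 0.98 = 46.394 lb·ft

46.4 lb·ft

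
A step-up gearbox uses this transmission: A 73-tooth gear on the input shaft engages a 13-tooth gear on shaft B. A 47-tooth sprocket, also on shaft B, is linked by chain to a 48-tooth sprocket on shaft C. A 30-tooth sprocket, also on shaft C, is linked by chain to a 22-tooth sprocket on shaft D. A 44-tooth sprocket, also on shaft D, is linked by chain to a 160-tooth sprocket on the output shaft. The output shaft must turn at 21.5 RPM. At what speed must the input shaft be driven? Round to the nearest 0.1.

Overall ratio R = 0.17808 × 1.0213 × 0.73333 × 3.6364 = 0.48499.
Required input speed = output speed × R = 21.5 × 0.48499 = 10.427 RPM.

10.4 RPM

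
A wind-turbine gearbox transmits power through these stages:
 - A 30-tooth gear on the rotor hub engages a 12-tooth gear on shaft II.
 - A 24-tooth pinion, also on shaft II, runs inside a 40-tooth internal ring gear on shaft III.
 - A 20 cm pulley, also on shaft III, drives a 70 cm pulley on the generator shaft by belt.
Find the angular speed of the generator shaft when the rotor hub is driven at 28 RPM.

the rotor hub → shaft II (gear mesh, 12/30): 28 ÷ 0.4 = 70 RPM
shaft II → shaft III (internal gear, 40/24): 70 ÷ 1.6667 = 42 RPM
shaft III → the generator shaft (belt, 70/20): 42 ÷ 3.5 = 12 RPM

12 RPM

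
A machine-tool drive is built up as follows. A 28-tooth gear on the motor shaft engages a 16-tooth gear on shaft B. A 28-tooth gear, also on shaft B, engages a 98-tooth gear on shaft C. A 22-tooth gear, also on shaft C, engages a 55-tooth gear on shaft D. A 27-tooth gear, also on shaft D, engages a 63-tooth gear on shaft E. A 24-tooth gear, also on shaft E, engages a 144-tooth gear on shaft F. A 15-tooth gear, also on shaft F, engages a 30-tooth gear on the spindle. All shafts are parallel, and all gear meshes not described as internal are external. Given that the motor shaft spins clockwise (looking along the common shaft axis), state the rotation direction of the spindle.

the motor shaft → shaft B: external mesh, 1 reversal → CCW.
shaft B → shaft C: external mesh, 1 reversal → CW.
shaft C → shaft D: external mesh, 1 reversal → CCW.
shaft D → shaft E: external mesh, 1 reversal → CW.
shaft E → shaft F: external mesh, 1 reversal → CCW.
shaft F → the spindle: external mesh, 1 reversal → CW.
6 reversals in total — an even number — so the spindle turns the same way as the motor shaft.

clockwise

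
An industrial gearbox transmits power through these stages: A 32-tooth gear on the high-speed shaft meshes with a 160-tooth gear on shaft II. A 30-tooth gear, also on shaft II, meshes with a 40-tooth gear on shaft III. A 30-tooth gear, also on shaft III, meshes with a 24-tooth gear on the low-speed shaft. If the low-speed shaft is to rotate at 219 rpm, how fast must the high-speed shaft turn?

Overall ratio R = 5 × 1.3333 × 0.8 = 5.3333.
Required input speed = output speed × R = 219 × 5.3333 = 1168 rpm.

1168 rpm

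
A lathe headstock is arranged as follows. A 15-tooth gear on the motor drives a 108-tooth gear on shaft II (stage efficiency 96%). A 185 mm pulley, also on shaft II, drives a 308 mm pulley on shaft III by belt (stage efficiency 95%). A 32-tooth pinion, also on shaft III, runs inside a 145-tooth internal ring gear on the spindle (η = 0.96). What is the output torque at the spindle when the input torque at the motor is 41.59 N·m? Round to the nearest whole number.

1978 N·m

After the gear mesh (108/15): 41.59 × 7.2 × 0.96 = 287.47 N·m
After the belt (308/185): 287.47 × 1.6649 × 0.95 = 454.67 N·m
After the internal gear (145/32): 454.67 × 4.5312 × 0.96 = 1977.8 N·m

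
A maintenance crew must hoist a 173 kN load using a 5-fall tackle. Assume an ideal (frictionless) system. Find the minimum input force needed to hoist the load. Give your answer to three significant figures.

34.6 kN

Block-and-tackle MA = number of supporting rope parts = 5.
Effort = load / MA = 173 / 5 = 34.6 kN.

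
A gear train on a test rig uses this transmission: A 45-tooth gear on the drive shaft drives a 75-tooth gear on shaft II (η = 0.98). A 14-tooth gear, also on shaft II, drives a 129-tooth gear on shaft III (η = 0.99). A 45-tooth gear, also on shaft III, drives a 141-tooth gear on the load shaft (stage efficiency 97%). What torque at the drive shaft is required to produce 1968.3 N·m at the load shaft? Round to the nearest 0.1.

43.5 N·m

Overall ratio R = 1.6667 × 9.2143 × 3.1333 = 48.119; overall efficiency η = 0.98 × 0.99 × 0.97 = 0.9411.
Input torque = output torque / (R × η) = 1968.3 / (48.119 × 0.9411) = 43.465 N·m.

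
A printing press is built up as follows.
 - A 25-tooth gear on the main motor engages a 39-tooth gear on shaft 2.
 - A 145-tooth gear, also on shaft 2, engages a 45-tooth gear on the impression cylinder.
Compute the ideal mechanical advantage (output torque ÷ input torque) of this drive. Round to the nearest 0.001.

Each stage contributes driven/driver: gear mesh 39/25 = 1.56, gear mesh 45/145 = 0.31034.
Overall: 1.56 × 0.31034 = 0.48414.

0.484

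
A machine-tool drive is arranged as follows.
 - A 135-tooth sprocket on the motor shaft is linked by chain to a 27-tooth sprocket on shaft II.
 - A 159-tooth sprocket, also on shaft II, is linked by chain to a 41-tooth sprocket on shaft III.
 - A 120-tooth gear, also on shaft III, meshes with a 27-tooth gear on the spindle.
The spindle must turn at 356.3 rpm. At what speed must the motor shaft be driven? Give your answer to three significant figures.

Overall ratio R = 0.2 × 0.25786 × 0.225 = 0.011604.
Required input speed = output speed × R = 356.3 × 0.011604 = 4.1344 rpm.

4.13 rpm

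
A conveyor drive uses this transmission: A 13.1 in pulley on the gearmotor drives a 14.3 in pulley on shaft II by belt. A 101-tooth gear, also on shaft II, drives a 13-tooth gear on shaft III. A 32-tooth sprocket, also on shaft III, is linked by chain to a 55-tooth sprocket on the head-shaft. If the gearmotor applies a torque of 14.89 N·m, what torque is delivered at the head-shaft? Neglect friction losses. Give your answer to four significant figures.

3.596 N·m

Belt: ratio = 14.3/13.1 = 1.0916; torque at shaft II = 14.89 × 1.0916 = 16.254 N·m.
Gear mesh: ratio = 13/101 = 0.12871; torque at shaft III = 16.254 × 0.12871 = 2.0921 N·m.
Chain: ratio = 55/32 = 1.7188; torque at the head-shaft = 2.0921 × 1.7188 = 3.5958 N·m.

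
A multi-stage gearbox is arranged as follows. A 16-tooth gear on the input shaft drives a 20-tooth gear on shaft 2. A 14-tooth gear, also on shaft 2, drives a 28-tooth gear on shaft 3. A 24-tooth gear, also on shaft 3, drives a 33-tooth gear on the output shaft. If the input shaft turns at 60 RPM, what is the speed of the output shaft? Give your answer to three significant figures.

17.5 RPM

gear mesh 20/16 = 1.25 → 60/1.25 = 48 RPM
gear mesh 28/14 = 2 → 48/2 = 24 RPM
gear mesh 33/24 = 1.375 → 24/1.375 = 17.455 RPM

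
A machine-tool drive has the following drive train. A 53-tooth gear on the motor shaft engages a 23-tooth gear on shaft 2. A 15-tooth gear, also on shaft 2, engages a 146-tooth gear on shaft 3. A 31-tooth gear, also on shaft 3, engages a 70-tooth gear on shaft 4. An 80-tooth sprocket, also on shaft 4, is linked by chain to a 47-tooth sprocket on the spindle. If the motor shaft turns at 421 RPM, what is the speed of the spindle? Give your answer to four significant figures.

75.13 RPM

gear mesh 23/53 = 0.43396 → 421/0.43396 = 970.13 RPM
gear mesh 146/15 = 9.7333 → 970.13/9.7333 = 99.671 RPM
gear mesh 70/31 = 2.2581 → 99.671/2.2581 = 44.14 RPM
chain 47/80 = 0.5875 → 44.14/0.5875 = 75.132 RPM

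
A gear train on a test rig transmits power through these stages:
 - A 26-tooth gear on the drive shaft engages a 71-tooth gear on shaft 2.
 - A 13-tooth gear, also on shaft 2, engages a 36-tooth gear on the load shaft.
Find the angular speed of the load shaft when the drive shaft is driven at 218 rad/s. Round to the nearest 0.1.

gear mesh 71/26 = 2.7308 → 218/2.7308 = 79.831 rad/s
gear mesh 36/13 = 2.7692 → 79.831/2.7692 = 28.828 rad/s

28.8 rad/s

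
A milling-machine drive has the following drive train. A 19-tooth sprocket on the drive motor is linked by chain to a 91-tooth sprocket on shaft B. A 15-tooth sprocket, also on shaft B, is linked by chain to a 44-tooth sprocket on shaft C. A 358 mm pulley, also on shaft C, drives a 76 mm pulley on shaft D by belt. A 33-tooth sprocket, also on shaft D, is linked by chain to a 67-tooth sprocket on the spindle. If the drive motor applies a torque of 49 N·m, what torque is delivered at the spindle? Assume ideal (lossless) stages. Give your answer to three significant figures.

chain 91/19 = 4.7895 → τ = 49·4.7895 = 234.68 N·m
chain 44/15 = 2.9333 → τ = 234.68·2.9333 = 688.41 N·m
belt 76/358 = 0.21229 → τ = 688.41·0.21229 = 146.14 N·m
chain 67/33 = 2.0303 → τ = 146.14·2.0303 = 296.71 N·m

297 N·m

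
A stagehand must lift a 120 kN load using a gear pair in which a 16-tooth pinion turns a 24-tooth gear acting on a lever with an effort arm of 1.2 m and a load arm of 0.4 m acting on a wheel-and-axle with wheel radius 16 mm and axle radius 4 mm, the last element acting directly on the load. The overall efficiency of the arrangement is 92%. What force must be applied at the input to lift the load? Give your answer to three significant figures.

7.25 kN

Gear pair MA = 24/16 = 1.5.
Lever MA = effort arm / load arm = 1.2/0.4 = 3.
Wheel-and-axle MA = R/r = 16/4 = 4.
Combined ideal MA = 1.5 × 3 × 4 = 18.
Actual MA = 18 × 0.92 = 16.56.
Effort = load / actual MA = 120 / 16.56 = 7.2464 kN.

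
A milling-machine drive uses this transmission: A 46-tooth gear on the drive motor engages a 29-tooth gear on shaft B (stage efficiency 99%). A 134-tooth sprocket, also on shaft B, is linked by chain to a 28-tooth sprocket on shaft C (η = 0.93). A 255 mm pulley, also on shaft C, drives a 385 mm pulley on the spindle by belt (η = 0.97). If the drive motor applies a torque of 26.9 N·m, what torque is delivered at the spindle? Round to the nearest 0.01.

After the gear mesh (29/46): 26.9 × 0.63043 × 0.99 = 16.789 N·m
After the chain (28/134): 16.789 × 0.20896 × 0.93 = 3.2626 N·m
After the belt (385/255): 3.2626 × 1.5098 × 0.97 = 4.7781 N·m

4.78 N·m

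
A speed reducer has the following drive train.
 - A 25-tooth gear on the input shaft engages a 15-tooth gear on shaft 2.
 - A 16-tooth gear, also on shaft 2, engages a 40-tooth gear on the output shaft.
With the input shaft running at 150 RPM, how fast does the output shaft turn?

100 RPM

the input shaft → shaft 2 (gear mesh, 15/25): 150 ÷ 0.6 = 250 RPM
shaft 2 → the output shaft (gear mesh, 40/16): 250 ÷ 2.5 = 100 RPM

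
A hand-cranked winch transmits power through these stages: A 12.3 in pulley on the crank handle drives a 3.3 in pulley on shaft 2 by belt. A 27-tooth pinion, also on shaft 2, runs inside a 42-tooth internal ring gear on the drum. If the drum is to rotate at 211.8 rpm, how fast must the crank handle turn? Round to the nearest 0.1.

88.4 rpm

Overall ratio R = 0.26829 × 1.5556 = 0.41734.
Required input speed = output speed × R = 211.8 × 0.41734 = 88.393 rpm.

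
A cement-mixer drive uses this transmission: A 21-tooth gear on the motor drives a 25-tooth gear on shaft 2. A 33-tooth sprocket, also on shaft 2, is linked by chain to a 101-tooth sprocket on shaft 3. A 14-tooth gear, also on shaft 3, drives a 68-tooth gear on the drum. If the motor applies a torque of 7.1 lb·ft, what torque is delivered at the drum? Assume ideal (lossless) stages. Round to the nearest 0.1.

gear mesh 25/21 = 1.1905 → τ = 7.1·1.1905 = 8.4524 lb·ft
chain 101/33 = 3.0606 → τ = 8.4524·3.0606 = 25.869 lb·ft
gear mesh 68/14 = 4.8571 → τ = 25.869·4.8571 = 125.65 lb·ft

125.7 lb·ft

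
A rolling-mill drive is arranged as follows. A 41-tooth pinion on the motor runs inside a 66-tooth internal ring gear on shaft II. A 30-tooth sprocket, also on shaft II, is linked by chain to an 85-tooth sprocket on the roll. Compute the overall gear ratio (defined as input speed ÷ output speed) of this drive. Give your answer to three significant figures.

Each stage contributes driven/driver: internal gear 66/41 = 1.6098, chain 85/30 = 2.8333.
Overall: 1.6098 × 2.8333 = 4.561.

4.56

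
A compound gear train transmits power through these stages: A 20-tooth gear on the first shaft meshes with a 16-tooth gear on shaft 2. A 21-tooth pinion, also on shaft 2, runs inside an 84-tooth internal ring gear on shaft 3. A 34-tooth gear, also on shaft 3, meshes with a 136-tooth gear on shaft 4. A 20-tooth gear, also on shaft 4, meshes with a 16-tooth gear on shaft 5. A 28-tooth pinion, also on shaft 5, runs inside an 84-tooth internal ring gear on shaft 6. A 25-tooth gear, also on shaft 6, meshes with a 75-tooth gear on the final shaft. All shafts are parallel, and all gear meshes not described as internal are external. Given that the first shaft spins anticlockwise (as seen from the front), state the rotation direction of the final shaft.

the first shaft → shaft 2: external mesh, 1 reversal → CW.
shaft 2 → shaft 3: internal mesh, same direction → CW.
shaft 3 → shaft 4: external mesh, 1 reversal → CCW.
shaft 4 → shaft 5: external mesh, 1 reversal → CW.
shaft 5 → shaft 6: internal mesh, same direction → CW.
shaft 6 → the final shaft: external mesh, 1 reversal → CCW.
4 reversals in total — an even number — so the final shaft turns the same way as the first shaft.

anticlockwise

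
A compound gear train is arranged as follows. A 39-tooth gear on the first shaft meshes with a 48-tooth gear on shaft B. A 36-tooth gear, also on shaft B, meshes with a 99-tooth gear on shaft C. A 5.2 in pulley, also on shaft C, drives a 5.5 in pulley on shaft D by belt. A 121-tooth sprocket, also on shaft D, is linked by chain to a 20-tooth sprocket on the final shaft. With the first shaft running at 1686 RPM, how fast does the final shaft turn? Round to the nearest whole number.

the first shaft → shaft B (gear mesh, 48/39): 1686 ÷ 1.2308 = 1369.9 RPM
shaft B → shaft C (gear mesh, 99/36): 1369.9 ÷ 2.75 = 498.14 RPM
shaft C → shaft D (belt, 5.5/5.2): 498.14 ÷ 1.0577 = 470.97 RPM
shaft D → the final shaft (chain, 20/121): 470.97 ÷ 0.16529 = 2849.3 RPM

2849 RPM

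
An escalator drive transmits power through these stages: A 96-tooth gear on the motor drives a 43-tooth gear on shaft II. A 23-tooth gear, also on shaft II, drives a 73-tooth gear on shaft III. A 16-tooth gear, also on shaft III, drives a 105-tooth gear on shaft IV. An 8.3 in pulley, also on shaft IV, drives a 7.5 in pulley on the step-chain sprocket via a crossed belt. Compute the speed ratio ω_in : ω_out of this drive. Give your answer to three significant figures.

Each stage contributes driven/driver: gear mesh 43/96 = 0.44792, gear mesh 73/23 = 3.1739, gear mesh 105/16 = 6.5625, belt 7.5/8.3 = 0.90361.
Overall: 0.44792 × 3.1739 × 6.5625 × 0.90361 = 8.4303.

8.43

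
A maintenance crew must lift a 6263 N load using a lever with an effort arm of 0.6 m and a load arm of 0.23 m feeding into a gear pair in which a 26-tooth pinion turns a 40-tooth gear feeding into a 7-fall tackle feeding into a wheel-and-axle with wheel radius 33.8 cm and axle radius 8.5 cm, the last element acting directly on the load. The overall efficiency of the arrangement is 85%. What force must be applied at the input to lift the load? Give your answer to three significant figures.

Lever MA = effort arm / load arm = 0.6/0.23 = 2.6087.
Gear pair MA = 40/26 = 1.5385.
Block-and-tackle MA = number of supporting rope parts = 7.
Wheel-and-axle MA = R/r = 33.8/8.5 = 3.9765.
Combined ideal MA = 2.6087 × 1.5385 × 7 × 3.9765 = 111.71.
Actual MA = 111.71 × 0.85 = 94.957.
Effort = load / actual MA = 6263 / 94.957 = 65.957 N.

66.0 N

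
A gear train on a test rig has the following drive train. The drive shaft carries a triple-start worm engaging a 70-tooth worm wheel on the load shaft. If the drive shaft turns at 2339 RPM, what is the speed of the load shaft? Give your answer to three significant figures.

worm 70/3 = 23.333 → 2339/23.333 = 100.24 RPM

100 RPM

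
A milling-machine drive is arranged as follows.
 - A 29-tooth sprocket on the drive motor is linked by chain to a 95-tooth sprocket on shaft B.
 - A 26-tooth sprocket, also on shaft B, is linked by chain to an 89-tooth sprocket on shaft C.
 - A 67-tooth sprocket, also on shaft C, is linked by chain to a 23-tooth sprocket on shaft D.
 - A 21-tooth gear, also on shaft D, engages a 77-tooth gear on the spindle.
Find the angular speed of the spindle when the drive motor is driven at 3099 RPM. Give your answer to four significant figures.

219.6 RPM

the drive motor → shaft B (chain, 95/29): 3099 ÷ 3.2759 = 946.01 RPM
shaft B → shaft C (chain, 89/26): 946.01 ÷ 3.4231 = 276.36 RPM
shaft C → shaft D (chain, 23/67): 276.36 ÷ 0.34328 = 805.06 RPM
shaft D → the spindle (gear mesh, 77/21): 805.06 ÷ 3.6667 = 219.56 RPM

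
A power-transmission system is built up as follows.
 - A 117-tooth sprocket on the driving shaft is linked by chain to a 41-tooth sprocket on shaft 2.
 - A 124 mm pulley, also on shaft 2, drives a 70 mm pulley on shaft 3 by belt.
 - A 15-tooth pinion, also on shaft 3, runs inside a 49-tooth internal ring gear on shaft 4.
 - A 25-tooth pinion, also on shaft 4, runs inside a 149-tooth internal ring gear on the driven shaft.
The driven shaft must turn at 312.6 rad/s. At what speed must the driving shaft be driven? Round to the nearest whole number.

1204 rad/s

Overall ratio R = 0.35043 × 0.56452 × 3.2667 × 5.96 = 3.8515.
Required input speed = output speed × R = 312.6 × 3.8515 = 1204 rad/s.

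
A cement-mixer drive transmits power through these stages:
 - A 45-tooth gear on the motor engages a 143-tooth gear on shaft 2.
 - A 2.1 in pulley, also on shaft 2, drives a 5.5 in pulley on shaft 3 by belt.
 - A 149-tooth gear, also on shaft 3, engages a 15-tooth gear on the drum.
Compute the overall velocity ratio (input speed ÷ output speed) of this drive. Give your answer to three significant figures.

Each stage contributes driven/driver: gear mesh 143/45 = 3.1778, belt 5.5/2.1 = 2.619, gear mesh 15/149 = 0.10067.
Overall: 3.1778 × 2.619 × 0.10067 = 0.83786.

0.838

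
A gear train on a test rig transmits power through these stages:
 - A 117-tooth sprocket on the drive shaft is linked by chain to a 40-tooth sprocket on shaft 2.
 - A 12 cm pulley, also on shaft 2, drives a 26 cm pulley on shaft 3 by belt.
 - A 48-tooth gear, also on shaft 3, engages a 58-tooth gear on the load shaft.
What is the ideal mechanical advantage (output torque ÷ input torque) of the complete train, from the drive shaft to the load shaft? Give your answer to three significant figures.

Each stage contributes driven/driver: chain 40/117 = 0.34188, belt 26/12 = 2.1667, gear mesh 58/48 = 1.2083.
Overall: 0.34188 × 2.1667 × 1.2083 = 0.89506.

0.895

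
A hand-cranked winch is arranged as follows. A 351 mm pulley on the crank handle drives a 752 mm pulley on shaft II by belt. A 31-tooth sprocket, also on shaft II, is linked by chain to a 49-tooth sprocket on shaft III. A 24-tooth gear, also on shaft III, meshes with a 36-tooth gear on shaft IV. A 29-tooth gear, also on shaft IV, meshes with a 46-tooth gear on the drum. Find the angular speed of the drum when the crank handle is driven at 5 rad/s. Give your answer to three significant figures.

0.621 rad/s

belt 752/351 = 2.1425 → 5/2.1425 = 2.3338 rad/s
chain 49/31 = 1.5806 → 2.3338/1.5806 = 1.4765 rad/s
gear mesh 36/24 = 1.5 → 1.4765/1.5 = 0.98431 rad/s
gear mesh 46/29 = 1.5862 → 0.98431/1.5862 = 0.62055 rad/s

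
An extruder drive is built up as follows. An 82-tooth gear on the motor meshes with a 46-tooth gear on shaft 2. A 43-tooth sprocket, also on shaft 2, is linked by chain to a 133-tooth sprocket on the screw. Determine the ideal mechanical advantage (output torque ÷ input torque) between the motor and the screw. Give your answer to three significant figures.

Each stage contributes driven/driver: gear mesh 46/82 = 0.56098, chain 133/43 = 3.093.
Overall: 0.56098 × 3.093 = 1.7351.

1.74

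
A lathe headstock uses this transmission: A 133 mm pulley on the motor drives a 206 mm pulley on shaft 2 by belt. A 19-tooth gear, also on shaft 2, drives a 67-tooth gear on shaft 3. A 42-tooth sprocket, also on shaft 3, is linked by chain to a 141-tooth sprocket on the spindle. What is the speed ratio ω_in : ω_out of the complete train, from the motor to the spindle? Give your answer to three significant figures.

Each stage contributes driven/driver: belt 206/133 = 1.5489, gear mesh 67/19 = 3.5263, chain 141/42 = 3.3571.
Overall: 1.5489 × 3.5263 × 3.3571 = 18.336.

18.3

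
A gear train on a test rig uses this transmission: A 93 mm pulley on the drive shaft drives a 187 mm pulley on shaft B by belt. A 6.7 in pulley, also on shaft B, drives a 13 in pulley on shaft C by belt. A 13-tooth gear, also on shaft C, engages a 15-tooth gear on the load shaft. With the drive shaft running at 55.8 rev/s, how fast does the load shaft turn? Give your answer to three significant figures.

the drive shaft → shaft B (belt, 187/93): 55.8 ÷ 2.0108 = 27.751 rev/s
shaft B → shaft C (belt, 13/6.7): 27.751 ÷ 1.9403 = 14.302 rev/s
shaft C → the load shaft (gear mesh, 15/13): 14.302 ÷ 1.1538 = 12.395 rev/s

12.4 rev/s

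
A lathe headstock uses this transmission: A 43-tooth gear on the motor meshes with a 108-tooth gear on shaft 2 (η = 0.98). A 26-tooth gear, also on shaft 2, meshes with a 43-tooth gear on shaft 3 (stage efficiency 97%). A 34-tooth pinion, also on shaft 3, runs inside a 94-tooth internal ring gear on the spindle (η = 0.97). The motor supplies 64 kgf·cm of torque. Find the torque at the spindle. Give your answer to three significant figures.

Gear mesh: ratio = 108/43 = 2.5116; torque at shaft 2 = 64 × 2.5116 × 0.98 = 157.53 kgf·cm.
Gear mesh: ratio = 43/26 = 1.6538; torque at shaft 3 = 157.53 × 1.6538 × 0.97 = 252.71 kgf·cm.
Internal gear: ratio = 94/34 = 2.7647; torque at the spindle = 252.71 × 2.7647 × 0.97 = 677.72 kgf·cm.

678 kgf·cm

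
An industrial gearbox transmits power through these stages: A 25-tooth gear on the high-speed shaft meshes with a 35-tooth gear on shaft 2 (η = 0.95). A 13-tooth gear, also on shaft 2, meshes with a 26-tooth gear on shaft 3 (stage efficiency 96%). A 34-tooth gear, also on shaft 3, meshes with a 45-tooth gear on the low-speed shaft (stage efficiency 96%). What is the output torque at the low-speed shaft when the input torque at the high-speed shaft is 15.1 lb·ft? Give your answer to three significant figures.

Gear mesh: ratio = 35/25 = 1.4; torque at shaft 2 = 15.1 × 1.4 × 0.95 = 20.083 lb·ft.
Gear mesh: ratio = 26/13 = 2; torque at shaft 3 = 20.083 × 2 × 0.96 = 38.559 lb·ft.
Gear mesh: ratio = 45/34 = 1.3235; torque at the low-speed shaft = 38.559 × 1.3235 × 0.96 = 48.993 lb·ft.

49.0 lb·ft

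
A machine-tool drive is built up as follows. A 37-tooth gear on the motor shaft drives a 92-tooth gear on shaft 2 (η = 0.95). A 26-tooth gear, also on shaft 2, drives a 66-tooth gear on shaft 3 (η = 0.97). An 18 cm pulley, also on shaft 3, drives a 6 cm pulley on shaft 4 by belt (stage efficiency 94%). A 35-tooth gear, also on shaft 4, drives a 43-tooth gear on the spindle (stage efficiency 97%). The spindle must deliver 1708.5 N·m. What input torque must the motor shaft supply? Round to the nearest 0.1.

Overall ratio R = 2.4865 × 2.5385 × 0.33333 × 1.2286 = 2.5849; overall efficiency η = 0.95 × 0.97 × 0.94 × 0.97 = 0.8402.
Input torque = output torque / (R × η) = 1708.5 / (2.5849 × 0.8402) = 786.65 N·m.

786.7 N·m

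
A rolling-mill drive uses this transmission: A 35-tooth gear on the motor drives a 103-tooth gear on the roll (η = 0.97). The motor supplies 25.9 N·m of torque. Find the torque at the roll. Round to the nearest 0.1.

gear mesh 103/35 = 2.9429 → τ = 25.9·2.9429·0.97 = 73.933 N·m

73.9 N·m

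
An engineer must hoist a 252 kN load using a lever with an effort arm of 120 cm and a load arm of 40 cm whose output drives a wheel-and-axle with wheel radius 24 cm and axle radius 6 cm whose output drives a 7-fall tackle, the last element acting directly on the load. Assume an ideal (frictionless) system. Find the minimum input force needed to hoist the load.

3 kN

Lever MA = effort arm / load arm = 120/40 = 3.
Wheel-and-axle MA = R/r = 24/6 = 4.
Block-and-tackle MA = number of supporting rope parts = 7.
Combined ideal MA = 3 × 4 × 7 = 84.
Effort = load / MA = 252 / 84 = 3 kN.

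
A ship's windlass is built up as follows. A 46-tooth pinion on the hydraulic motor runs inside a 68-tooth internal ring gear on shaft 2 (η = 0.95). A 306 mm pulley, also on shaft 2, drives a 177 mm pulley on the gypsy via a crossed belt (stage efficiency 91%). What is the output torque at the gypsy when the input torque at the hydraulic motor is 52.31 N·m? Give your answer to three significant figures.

internal gear 68/46 = 1.4783 → τ = 52.31·1.4783·0.95 = 73.461 N·m
belt 177/306 = 0.57843 → τ = 73.461·0.57843·0.91 = 38.668 N·m

38.7 N·m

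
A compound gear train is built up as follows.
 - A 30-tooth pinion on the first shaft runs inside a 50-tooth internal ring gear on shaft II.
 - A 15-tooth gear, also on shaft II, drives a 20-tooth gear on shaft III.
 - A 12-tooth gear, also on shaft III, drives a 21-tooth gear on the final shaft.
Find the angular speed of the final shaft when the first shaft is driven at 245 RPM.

63 RPM

the first shaft → shaft II (internal gear, 50/30): 245 ÷ 1.6667 = 147 RPM
shaft II → shaft III (gear mesh, 20/15): 147 ÷ 1.3333 = 110.25 RPM
shaft III → the final shaft (gear mesh, 21/12): 110.25 ÷ 1.75 = 63 RPM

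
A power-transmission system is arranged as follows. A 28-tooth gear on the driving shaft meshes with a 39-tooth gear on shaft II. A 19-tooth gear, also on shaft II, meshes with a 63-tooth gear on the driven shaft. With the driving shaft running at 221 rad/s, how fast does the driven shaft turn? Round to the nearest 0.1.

47.9 rad/s

gear mesh 39/28 = 1.3929 → 221/1.3929 = 158.67 rad/s
gear mesh 63/19 = 3.3158 → 158.67/3.3158 = 47.852 rad/s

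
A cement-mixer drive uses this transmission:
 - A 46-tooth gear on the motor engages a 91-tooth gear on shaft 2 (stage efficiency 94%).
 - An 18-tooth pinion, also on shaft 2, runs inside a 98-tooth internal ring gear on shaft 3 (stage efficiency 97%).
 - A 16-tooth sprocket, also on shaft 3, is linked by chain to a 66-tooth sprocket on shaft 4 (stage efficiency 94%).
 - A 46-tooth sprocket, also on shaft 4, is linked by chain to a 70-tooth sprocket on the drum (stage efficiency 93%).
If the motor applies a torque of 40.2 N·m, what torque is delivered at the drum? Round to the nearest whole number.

After the gear mesh (91/46): 40.2 × 1.9783 × 0.94 = 74.755 N·m
After the internal gear (98/18): 74.755 × 5.4444 × 0.97 = 394.79 N·m
After the chain (66/16): 394.79 × 4.125 × 0.94 = 1530.8 N·m
After the chain (70/46): 1530.8 × 1.5217 × 0.93 = 2166.4 N·m

2166 N·m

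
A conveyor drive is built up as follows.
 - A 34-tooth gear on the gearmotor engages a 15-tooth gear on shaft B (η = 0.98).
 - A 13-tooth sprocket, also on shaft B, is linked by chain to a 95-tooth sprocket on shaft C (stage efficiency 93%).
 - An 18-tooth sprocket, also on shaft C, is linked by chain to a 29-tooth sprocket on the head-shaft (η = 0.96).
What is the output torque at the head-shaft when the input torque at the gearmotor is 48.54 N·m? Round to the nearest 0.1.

220.6 N·m

After the gear mesh (15/34): 48.54 × 0.44118 × 0.98 = 20.986 N·m
After the chain (95/13): 20.986 × 7.3077 × 0.93 = 142.63 N·m
After the chain (29/18): 142.63 × 1.6111 × 0.96 = 220.6 N·m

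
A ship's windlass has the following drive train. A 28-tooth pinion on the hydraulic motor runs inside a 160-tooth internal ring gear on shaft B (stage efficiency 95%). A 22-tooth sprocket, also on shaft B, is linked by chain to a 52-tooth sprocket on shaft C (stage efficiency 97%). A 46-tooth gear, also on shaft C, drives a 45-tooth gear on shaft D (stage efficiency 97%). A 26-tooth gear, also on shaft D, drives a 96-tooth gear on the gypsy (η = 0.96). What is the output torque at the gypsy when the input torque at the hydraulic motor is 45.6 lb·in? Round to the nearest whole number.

1909 lb·in

After the internal gear (160/28): 45.6 × 5.7143 × 0.95 = 247.54 lb·in
After the chain (52/22): 247.54 × 2.3636 × 0.97 = 567.55 lb·in
After the gear mesh (45/46): 567.55 × 0.97826 × 0.97 = 538.55 lb·in
After the gear mesh (96/26): 538.55 × 3.6923 × 0.96 = 1909 lb·in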